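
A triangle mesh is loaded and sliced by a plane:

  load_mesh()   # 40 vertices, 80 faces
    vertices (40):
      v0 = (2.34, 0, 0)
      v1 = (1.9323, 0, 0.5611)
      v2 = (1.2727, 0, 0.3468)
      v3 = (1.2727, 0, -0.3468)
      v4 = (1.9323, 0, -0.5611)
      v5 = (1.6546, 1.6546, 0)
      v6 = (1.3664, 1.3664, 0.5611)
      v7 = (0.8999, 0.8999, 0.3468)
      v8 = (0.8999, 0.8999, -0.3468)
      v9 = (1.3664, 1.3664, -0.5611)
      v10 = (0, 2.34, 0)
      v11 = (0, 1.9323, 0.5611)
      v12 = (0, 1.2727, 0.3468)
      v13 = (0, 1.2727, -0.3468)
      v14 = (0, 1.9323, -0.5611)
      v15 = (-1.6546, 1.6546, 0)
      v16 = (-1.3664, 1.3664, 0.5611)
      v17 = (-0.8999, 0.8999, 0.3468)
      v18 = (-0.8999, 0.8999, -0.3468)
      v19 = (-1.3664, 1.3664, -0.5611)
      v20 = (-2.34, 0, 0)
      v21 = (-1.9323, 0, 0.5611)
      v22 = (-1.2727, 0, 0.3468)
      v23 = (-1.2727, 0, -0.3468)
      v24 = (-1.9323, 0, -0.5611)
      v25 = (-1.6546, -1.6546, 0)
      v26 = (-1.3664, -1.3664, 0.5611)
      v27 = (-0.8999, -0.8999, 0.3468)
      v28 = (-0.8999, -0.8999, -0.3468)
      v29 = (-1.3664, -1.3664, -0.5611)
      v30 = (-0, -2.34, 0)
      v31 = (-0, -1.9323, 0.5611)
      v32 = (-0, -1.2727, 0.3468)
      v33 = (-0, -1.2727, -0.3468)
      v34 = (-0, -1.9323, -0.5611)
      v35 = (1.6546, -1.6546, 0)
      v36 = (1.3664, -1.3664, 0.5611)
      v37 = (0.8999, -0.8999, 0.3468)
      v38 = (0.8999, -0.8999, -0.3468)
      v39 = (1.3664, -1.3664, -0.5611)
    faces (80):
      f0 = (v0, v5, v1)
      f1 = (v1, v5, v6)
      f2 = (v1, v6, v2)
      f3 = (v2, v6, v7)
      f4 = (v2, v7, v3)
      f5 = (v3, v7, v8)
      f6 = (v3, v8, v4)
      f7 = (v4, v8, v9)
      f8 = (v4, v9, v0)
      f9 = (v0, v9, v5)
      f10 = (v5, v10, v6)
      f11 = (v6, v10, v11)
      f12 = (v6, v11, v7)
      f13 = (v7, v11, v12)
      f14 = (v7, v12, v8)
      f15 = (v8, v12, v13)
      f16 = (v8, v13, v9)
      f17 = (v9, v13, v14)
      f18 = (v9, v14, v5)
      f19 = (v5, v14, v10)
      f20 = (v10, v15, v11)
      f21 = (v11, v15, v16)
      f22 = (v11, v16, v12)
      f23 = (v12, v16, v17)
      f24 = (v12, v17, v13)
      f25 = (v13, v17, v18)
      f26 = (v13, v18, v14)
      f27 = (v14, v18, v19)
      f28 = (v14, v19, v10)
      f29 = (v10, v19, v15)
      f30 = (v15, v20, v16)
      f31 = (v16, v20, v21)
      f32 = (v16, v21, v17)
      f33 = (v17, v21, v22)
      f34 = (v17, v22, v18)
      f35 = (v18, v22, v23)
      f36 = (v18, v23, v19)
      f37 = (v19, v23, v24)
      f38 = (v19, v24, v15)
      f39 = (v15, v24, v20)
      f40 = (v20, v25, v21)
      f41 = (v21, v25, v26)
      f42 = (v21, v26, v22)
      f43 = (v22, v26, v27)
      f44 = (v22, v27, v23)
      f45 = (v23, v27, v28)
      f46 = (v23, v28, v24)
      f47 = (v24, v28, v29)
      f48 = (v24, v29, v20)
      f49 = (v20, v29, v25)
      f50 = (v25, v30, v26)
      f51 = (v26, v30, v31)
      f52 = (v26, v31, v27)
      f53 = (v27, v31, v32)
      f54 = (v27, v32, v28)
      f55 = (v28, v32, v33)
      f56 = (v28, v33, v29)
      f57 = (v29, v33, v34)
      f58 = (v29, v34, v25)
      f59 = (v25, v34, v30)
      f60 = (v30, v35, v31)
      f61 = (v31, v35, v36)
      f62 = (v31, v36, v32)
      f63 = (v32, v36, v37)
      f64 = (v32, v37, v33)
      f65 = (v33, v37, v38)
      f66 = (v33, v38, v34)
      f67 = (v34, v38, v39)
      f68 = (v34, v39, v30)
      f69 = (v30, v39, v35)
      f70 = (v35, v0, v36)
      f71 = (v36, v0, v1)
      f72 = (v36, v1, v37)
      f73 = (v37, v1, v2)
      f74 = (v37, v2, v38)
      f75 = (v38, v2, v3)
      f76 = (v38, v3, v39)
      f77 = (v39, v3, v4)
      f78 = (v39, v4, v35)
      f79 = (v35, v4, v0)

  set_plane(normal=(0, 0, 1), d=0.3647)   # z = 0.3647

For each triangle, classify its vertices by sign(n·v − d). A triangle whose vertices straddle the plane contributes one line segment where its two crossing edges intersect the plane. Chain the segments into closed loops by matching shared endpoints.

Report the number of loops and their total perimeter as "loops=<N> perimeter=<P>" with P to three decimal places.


Straddling triangles (32 of 80):
  (v0,v5,v1) [--+] → (1.8351, 0.579154, 0.3647)–(2.07501, 0, 0.3647)  len=0.6269
  (v1,v5,v6) [+-+] → (1.8351, 0.579154, 0.3647)–(1.46728, 1.46728, 0.3647)  len=0.9613
  (v1,v6,v2) [++-] → (1.28053, 0.114132, 0.3647)–(1.32779, 0, 0.3647)  len=0.1235
  (v2,v6,v7) [-+-] → (1.28053, 0.114132, 0.3647)–(0.938866, 0.938866, 0.3647)  len=0.8927
  (v5,v10,v6) [--+] → (0.888123, 1.70719, 0.3647)–(1.46728, 1.46728, 0.3647)  len=0.6269
  (v6,v10,v11) [+-+] → (0.888123, 1.70719, 0.3647)–(0, 2.07501, 0.3647)  len=0.9613
  (v6,v11,v7) [++-] → (0.824733, 0.986134, 0.3647)–(0.938866, 0.938866, 0.3647)  len=0.1235
  (v7,v11,v12) [-+-] → (0.824733, 0.986134, 0.3647)–(0, 1.32779, 0.3647)  len=0.8927
  (v10,v15,v11) [--+] → (-0.579154, 1.8351, 0.3647)–(0, 2.07501, 0.3647)  len=0.6269
  (v11,v15,v16) [+-+] → (-0.579154, 1.8351, 0.3647)–(-1.46728, 1.46728, 0.3647)  len=0.9613
  (v11,v16,v12) [++-] → (-0.114132, 1.28053, 0.3647)–(0, 1.32779, 0.3647)  len=0.1235
  (v12,v16,v17) [-+-] → (-0.114132, 1.28053, 0.3647)–(-0.938866, 0.938866, 0.3647)  len=0.8927
  (v15,v20,v16) [--+] → (-1.70719, 0.888123, 0.3647)–(-1.46728, 1.46728, 0.3647)  len=0.6269
  (v16,v20,v21) [+-+] → (-1.70719, 0.888123, 0.3647)–(-2.07501, 0, 0.3647)  len=0.9613
  (v16,v21,v17) [++-] → (-0.986134, 0.824733, 0.3647)–(-0.938866, 0.938866, 0.3647)  len=0.1235
  (v17,v21,v22) [-+-] → (-0.986134, 0.824733, 0.3647)–(-1.32779, 0, 0.3647)  len=0.8927
  (v20,v25,v21) [--+] → (-1.8351, -0.579154, 0.3647)–(-2.07501, 0, 0.3647)  len=0.6269
  (v21,v25,v26) [+-+] → (-1.8351, -0.579154, 0.3647)–(-1.46728, -1.46728, 0.3647)  len=0.9613
  (v21,v26,v22) [++-] → (-1.28053, -0.114132, 0.3647)–(-1.32779, 0, 0.3647)  len=0.1235
  (v22,v26,v27) [-+-] → (-1.28053, -0.114132, 0.3647)–(-0.938866, -0.938866, 0.3647)  len=0.8927
  (v25,v30,v26) [--+] → (-0.888123, -1.70719, 0.3647)–(-1.46728, -1.46728, 0.3647)  len=0.6269
  (v26,v30,v31) [+-+] → (-0.888123, -1.70719, 0.3647)–(0, -2.07501, 0.3647)  len=0.9613
  (v26,v31,v27) [++-] → (-0.824733, -0.986134, 0.3647)–(-0.938866, -0.938866, 0.3647)  len=0.1235
  (v27,v31,v32) [-+-] → (-0.824733, -0.986134, 0.3647)–(0, -1.32779, 0.3647)  len=0.8927
  (v30,v35,v31) [--+] → (0.579154, -1.8351, 0.3647)–(0, -2.07501, 0.3647)  len=0.6269
  (v31,v35,v36) [+-+] → (0.579154, -1.8351, 0.3647)–(1.46728, -1.46728, 0.3647)  len=0.9613
  (v31,v36,v32) [++-] → (0.114132, -1.28053, 0.3647)–(0, -1.32779, 0.3647)  len=0.1235
  (v32,v36,v37) [-+-] → (0.114132, -1.28053, 0.3647)–(0.938866, -0.938866, 0.3647)  len=0.8927
  (v35,v0,v36) [--+] → (1.70719, -0.888123, 0.3647)–(1.46728, -1.46728, 0.3647)  len=0.6269
  (v36,v0,v1) [+-+] → (1.70719, -0.888123, 0.3647)–(2.07501, 0, 0.3647)  len=0.9613
  (v36,v1,v37) [++-] → (0.986134, -0.824733, 0.3647)–(0.938866, -0.938866, 0.3647)  len=0.1235
  (v37,v1,v2) [-+-] → (0.986134, -0.824733, 0.3647)–(1.32779, 0, 0.3647)  len=0.8927

Chained into 2 loop(s):
  loop 1: 16 segments, perimeter = 12.7052
  loop 2: 16 segments, perimeter = 8.1299
Total perimeter = 20.835

loops=2 perimeter=20.835


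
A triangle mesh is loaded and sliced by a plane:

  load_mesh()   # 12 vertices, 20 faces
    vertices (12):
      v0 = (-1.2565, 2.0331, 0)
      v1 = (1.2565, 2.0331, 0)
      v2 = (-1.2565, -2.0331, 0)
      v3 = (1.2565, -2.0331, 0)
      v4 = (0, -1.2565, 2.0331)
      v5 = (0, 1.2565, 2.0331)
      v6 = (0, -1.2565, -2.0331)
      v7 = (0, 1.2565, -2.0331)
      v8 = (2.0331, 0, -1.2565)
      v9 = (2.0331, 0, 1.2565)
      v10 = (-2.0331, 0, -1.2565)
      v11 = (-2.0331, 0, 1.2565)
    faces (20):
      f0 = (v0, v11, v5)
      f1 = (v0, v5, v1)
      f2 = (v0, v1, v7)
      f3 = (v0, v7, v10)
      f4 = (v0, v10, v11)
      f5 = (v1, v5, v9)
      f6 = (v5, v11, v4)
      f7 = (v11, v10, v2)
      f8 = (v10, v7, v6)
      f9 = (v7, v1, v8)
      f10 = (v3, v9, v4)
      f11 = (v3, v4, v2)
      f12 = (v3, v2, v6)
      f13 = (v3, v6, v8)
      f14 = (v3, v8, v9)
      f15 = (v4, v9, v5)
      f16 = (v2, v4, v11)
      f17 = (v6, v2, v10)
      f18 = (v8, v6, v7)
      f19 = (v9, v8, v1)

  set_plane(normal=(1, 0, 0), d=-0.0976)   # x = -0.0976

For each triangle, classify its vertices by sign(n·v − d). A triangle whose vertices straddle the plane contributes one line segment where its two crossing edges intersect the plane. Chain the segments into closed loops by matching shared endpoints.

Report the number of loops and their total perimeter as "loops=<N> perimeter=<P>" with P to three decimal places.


loops=1 perimeter=13.496

Straddling triangles (10 of 20):
  (v0,v11,v5) [--+] → (-0.0976, 1.19618, 1.99582)–(-0.0976, 1.31682, 1.87518)  len=0.1706
  (v0,v5,v1) [-++] → (-0.0976, 1.31682, 1.87518)–(-0.0976, 2.0331, 0)  len=2.0073
  (v0,v1,v7) [-++] → (-0.0976, 2.0331, 0)–(-0.0976, 1.31682, -1.87518)  len=2.0073
  (v0,v7,v10) [-+-] → (-0.0976, 1.31682, -1.87518)–(-0.0976, 1.19618, -1.99582)  len=0.1706
  (v5,v11,v4) [+-+] → (-0.0976, 1.19618, 1.99582)–(-0.0976, -1.19618, 1.99582)  len=2.3924
  (v10,v7,v6) [-++] → (-0.0976, 1.19618, -1.99582)–(-0.0976, -1.19618, -1.99582)  len=2.3924
  (v3,v4,v2) [++-] → (-0.0976, -1.31682, 1.87518)–(-0.0976, -2.0331, 0)  len=2.0073
  (v3,v2,v6) [+-+] → (-0.0976, -2.0331, 0)–(-0.0976, -1.31682, -1.87518)  len=2.0073
  (v2,v4,v11) [-+-] → (-0.0976, -1.31682, 1.87518)–(-0.0976, -1.19618, 1.99582)  len=0.1706
  (v6,v2,v10) [+--] → (-0.0976, -1.31682, -1.87518)–(-0.0976, -1.19618, -1.99582)  len=0.1706

Chained into 1 loop(s):
  loop 1: 10 segments, perimeter = 13.4965
Total perimeter = 13.496


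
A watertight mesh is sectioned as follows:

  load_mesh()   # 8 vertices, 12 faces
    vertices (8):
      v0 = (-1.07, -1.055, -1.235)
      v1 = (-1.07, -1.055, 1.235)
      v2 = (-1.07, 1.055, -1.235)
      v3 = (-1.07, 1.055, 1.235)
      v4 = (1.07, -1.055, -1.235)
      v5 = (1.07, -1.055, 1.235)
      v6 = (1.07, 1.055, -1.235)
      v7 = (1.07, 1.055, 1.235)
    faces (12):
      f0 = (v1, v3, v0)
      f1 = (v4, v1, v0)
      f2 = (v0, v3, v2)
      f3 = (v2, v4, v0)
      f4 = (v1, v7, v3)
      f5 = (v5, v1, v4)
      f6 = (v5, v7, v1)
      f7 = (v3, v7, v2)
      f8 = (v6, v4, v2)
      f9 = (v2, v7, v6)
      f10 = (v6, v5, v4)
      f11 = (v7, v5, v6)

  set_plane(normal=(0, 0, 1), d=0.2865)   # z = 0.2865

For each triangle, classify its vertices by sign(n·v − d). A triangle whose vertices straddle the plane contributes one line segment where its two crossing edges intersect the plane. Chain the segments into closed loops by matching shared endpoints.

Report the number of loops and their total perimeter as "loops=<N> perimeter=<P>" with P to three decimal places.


loops=1 perimeter=8.500

Straddling triangles (8 of 12):
  (v1,v3,v0) [++-] → (-1.07, 0.244743, 0.2865)–(-1.07, -1.055, 0.2865)  len=1.2997
  (v4,v1,v0) [-+-] → (-0.248223, -1.055, 0.2865)–(-1.07, -1.055, 0.2865)  len=0.8218
  (v0,v3,v2) [-+-] → (-1.07, 0.244743, 0.2865)–(-1.07, 1.055, 0.2865)  len=0.8103
  (v5,v1,v4) [++-] → (-0.248223, -1.055, 0.2865)–(1.07, -1.055, 0.2865)  len=1.3182
  (v3,v7,v2) [++-] → (0.248223, 1.055, 0.2865)–(-1.07, 1.055, 0.2865)  len=1.3182
  (v2,v7,v6) [-+-] → (0.248223, 1.055, 0.2865)–(1.07, 1.055, 0.2865)  len=0.8218
  (v6,v5,v4) [-+-] → (1.07, -0.244743, 0.2865)–(1.07, -1.055, 0.2865)  len=0.8103
  (v7,v5,v6) [++-] → (1.07, -0.244743, 0.2865)–(1.07, 1.055, 0.2865)  len=1.2997

Chained into 1 loop(s):
  loop 1: 8 segments, perimeter = 8.5000
Total perimeter = 8.500


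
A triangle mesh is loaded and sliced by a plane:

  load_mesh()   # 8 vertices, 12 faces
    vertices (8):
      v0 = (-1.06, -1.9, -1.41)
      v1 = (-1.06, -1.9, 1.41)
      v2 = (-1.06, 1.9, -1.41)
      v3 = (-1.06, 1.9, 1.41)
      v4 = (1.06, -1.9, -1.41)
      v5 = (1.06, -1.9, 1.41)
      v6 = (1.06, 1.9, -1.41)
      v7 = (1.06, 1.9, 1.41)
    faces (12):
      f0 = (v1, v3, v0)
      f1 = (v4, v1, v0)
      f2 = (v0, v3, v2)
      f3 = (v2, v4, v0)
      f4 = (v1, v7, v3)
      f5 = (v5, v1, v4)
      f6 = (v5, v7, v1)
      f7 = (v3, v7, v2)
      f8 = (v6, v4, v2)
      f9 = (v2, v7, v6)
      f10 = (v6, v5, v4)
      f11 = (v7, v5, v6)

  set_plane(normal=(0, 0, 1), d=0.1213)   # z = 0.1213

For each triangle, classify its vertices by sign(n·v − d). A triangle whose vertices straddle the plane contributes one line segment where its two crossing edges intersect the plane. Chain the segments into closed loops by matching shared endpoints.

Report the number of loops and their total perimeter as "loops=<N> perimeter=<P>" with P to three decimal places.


Straddling triangles (8 of 12):
  (v1,v3,v0) [++-] → (-1.06, 0.163454, 0.1213)–(-1.06, -1.9, 0.1213)  len=2.0635
  (v4,v1,v0) [-+-] → (-0.0911901, -1.9, 0.1213)–(-1.06, -1.9, 0.1213)  len=0.9688
  (v0,v3,v2) [-+-] → (-1.06, 0.163454, 0.1213)–(-1.06, 1.9, 0.1213)  len=1.7365
  (v5,v1,v4) [++-] → (-0.0911901, -1.9, 0.1213)–(1.06, -1.9, 0.1213)  len=1.1512
  (v3,v7,v2) [++-] → (0.0911901, 1.9, 0.1213)–(-1.06, 1.9, 0.1213)  len=1.1512
  (v2,v7,v6) [-+-] → (0.0911901, 1.9, 0.1213)–(1.06, 1.9, 0.1213)  len=0.9688
  (v6,v5,v4) [-+-] → (1.06, -0.163454, 0.1213)–(1.06, -1.9, 0.1213)  len=1.7365
  (v7,v5,v6) [++-] → (1.06, -0.163454, 0.1213)–(1.06, 1.9, 0.1213)  len=2.0635

Chained into 1 loop(s):
  loop 1: 8 segments, perimeter = 11.8400
Total perimeter = 11.840

loops=1 perimeter=11.840


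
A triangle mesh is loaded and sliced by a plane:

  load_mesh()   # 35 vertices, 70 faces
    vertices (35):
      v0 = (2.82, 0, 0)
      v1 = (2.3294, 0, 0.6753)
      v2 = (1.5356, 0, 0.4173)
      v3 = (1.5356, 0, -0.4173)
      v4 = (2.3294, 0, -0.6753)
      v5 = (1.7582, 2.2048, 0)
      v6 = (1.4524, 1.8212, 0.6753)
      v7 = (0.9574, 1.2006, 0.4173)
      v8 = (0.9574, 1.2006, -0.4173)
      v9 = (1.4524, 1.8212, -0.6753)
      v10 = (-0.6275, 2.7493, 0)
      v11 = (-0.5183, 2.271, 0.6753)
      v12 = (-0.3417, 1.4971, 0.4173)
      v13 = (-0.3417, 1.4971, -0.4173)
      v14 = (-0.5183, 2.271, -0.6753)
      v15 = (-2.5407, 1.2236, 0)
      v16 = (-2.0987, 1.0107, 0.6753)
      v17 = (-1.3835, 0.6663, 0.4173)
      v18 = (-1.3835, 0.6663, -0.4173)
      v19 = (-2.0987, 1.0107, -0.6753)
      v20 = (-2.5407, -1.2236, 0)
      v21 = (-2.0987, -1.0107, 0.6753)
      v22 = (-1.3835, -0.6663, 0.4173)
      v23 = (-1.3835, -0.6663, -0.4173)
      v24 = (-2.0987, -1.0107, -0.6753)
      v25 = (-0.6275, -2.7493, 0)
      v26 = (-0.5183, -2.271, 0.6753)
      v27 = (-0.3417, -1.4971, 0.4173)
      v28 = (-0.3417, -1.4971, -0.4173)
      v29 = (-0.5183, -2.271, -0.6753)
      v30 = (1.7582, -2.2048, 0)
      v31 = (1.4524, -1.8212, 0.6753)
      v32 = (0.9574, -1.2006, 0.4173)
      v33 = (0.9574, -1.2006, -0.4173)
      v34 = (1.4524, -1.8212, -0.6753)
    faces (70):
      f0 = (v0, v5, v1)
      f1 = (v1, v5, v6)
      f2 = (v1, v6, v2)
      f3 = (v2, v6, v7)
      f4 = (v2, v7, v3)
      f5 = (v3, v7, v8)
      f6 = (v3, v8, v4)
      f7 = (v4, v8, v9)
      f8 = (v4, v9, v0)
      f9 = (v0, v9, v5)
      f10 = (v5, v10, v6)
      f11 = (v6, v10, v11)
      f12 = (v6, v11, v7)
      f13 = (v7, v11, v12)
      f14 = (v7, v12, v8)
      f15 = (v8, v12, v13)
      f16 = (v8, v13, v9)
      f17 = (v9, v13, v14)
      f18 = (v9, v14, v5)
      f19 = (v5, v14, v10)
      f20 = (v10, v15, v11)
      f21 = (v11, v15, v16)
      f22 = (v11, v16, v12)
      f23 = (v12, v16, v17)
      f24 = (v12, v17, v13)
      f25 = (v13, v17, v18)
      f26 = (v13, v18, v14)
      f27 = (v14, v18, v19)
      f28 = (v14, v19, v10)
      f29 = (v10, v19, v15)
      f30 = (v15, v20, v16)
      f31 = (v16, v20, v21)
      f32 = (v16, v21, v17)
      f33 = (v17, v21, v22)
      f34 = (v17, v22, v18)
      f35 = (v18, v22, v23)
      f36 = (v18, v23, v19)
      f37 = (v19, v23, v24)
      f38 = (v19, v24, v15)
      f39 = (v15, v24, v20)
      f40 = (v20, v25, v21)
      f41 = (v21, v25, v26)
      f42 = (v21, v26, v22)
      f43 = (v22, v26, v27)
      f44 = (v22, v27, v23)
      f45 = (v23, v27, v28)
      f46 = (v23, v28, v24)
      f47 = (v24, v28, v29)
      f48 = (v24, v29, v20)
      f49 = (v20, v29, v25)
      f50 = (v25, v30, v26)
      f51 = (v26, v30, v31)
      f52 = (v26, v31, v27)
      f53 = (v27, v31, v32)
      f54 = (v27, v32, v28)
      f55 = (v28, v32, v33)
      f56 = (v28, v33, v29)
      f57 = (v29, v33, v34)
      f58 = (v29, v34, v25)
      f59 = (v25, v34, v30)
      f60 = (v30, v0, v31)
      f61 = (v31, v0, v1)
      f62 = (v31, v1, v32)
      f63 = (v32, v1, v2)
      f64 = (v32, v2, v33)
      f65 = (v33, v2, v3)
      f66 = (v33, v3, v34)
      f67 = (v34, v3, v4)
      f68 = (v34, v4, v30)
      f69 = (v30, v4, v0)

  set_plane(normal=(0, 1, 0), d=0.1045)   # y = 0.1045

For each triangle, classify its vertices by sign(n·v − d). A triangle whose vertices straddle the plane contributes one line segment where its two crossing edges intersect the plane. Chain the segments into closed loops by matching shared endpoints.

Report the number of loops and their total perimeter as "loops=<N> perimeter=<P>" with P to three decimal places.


loops=2 perimeter=8.143

Straddling triangles (20 of 70):
  (v0,v5,v1) [-+-] → (2.76967, 0.1045, 0)–(2.30233, 0.1045, 0.643293)  len=0.7951
  (v1,v5,v6) [-++] → (2.30233, 0.1045, 0.643293)–(2.27908, 0.1045, 0.6753)  len=0.0396
  (v1,v6,v2) [-+-] → (2.27908, 0.1045, 0.6753)–(1.53083, 0.1045, 0.432104)  len=0.7868
  (v2,v6,v7) [-++] → (1.53083, 0.1045, 0.432104)–(1.48527, 0.1045, 0.4173)  len=0.0479
  (v2,v7,v3) [-+-] → (1.48527, 0.1045, 0.4173)–(1.48527, 0.1045, -0.344657)  len=0.7620
  (v3,v7,v8) [-++] → (1.48527, 0.1045, -0.344657)–(1.48527, 0.1045, -0.4173)  len=0.0726
  (v3,v8,v4) [-+-] → (1.48527, 0.1045, -0.4173)–(2.20998, 0.1045, -0.652844)  len=0.7620
  (v4,v8,v9) [-++] → (2.20998, 0.1045, -0.652844)–(2.27908, 0.1045, -0.6753)  len=0.0727
  (v4,v9,v0) [-+-] → (2.27908, 0.1045, -0.6753)–(2.74153, 0.1045, -0.0387485)  len=0.7868
  (v0,v9,v5) [-++] → (2.74153, 0.1045, -0.0387485)–(2.76967, 0.1045, 0)  len=0.0479
  (v15,v20,v16) [+-+] → (-2.5407, 0.1045, 0)–(-2.27797, 0.1045, 0.401408)  len=0.4797
  (v16,v20,v21) [+--] → (-2.27797, 0.1045, 0.401408)–(-2.0987, 0.1045, 0.6753)  len=0.3273
  (v16,v21,v17) [+-+] → (-2.0987, 0.1045, 0.6753)–(-1.62309, 0.1045, 0.503731)  len=0.5056
  (v17,v21,v22) [+--] → (-1.62309, 0.1045, 0.503731)–(-1.3835, 0.1045, 0.4173)  len=0.2547
  (v17,v22,v18) [+-+] → (-1.3835, 0.1045, 0.4173)–(-1.3835, 0.1045, -0.0654478)  len=0.4827
  (v18,v22,v23) [+--] → (-1.3835, 0.1045, -0.0654478)–(-1.3835, 0.1045, -0.4173)  len=0.3519
  (v18,v23,v19) [+-+] → (-1.3835, 0.1045, -0.4173)–(-1.71223, 0.1045, -0.535885)  len=0.3495
  (v19,v23,v24) [+--] → (-1.71223, 0.1045, -0.535885)–(-2.0987, 0.1045, -0.6753)  len=0.4108
  (v19,v24,v15) [+-+] → (-2.0987, 0.1045, -0.6753)–(-2.31931, 0.1045, -0.338239)  len=0.4028
  (v15,v24,v20) [+--] → (-2.31931, 0.1045, -0.338239)–(-2.5407, 0.1045, 0)  len=0.4042

Chained into 2 loop(s):
  loop 1: 10 segments, perimeter = 4.1733
  loop 2: 10 segments, perimeter = 3.9694
Total perimeter = 8.143


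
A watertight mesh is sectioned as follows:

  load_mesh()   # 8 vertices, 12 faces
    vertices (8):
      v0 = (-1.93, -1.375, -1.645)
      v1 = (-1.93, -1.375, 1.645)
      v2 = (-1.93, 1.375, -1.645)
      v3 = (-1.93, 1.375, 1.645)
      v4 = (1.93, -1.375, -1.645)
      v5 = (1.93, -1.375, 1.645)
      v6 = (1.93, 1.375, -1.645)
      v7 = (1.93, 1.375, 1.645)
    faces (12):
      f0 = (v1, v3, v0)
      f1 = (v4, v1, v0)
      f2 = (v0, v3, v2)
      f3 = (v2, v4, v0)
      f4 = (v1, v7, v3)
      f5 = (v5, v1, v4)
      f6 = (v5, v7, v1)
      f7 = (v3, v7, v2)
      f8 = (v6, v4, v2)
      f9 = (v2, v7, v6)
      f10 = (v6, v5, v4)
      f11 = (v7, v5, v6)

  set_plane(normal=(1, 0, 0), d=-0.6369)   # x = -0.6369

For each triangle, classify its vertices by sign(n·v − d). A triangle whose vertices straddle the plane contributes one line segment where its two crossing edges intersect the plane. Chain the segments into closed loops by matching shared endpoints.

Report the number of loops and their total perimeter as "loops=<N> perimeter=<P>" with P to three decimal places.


loops=1 perimeter=12.080

Straddling triangles (8 of 12):
  (v4,v1,v0) [+--] → (-0.6369, -1.375, 0.54285)–(-0.6369, -1.375, -1.645)  len=2.1879
  (v2,v4,v0) [-+-] → (-0.6369, 0.45375, -1.645)–(-0.6369, -1.375, -1.645)  len=1.8288
  (v1,v7,v3) [-+-] → (-0.6369, -0.45375, 1.645)–(-0.6369, 1.375, 1.645)  len=1.8288
  (v5,v1,v4) [+-+] → (-0.6369, -1.375, 1.645)–(-0.6369, -1.375, 0.54285)  len=1.1021
  (v5,v7,v1) [++-] → (-0.6369, -0.45375, 1.645)–(-0.6369, -1.375, 1.645)  len=0.9212
  (v3,v7,v2) [-+-] → (-0.6369, 1.375, 1.645)–(-0.6369, 1.375, -0.54285)  len=2.1879
  (v6,v4,v2) [++-] → (-0.6369, 0.45375, -1.645)–(-0.6369, 1.375, -1.645)  len=0.9212
  (v2,v7,v6) [-++] → (-0.6369, 1.375, -0.54285)–(-0.6369, 1.375, -1.645)  len=1.1021

Chained into 1 loop(s):
  loop 1: 8 segments, perimeter = 12.0800
Total perimeter = 12.080


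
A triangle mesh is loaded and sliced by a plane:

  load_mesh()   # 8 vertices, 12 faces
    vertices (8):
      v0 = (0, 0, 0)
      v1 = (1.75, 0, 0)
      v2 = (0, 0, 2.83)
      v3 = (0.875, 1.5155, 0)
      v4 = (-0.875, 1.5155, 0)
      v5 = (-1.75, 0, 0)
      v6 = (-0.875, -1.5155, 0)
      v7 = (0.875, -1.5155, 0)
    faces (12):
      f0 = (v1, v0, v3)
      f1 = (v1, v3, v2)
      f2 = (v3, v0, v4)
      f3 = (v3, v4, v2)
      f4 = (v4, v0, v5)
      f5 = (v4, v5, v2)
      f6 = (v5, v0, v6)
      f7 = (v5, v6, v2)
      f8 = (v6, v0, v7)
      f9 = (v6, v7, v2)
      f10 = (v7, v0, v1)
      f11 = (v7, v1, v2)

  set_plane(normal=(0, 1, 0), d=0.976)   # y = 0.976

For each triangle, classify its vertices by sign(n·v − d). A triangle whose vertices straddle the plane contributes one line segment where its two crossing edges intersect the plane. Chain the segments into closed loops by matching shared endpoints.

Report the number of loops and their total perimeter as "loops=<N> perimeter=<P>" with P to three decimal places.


loops=1 perimeter=5.869

Straddling triangles (6 of 12):
  (v1,v0,v3) [--+] → (0.56351, 0.976, 0)–(1.18649, 0.976, 0)  len=0.6230
  (v1,v3,v2) [-+-] → (1.18649, 0.976, 0)–(0.56351, 0.976, 1.00745)  len=1.1845
  (v3,v0,v4) [+-+] → (0.56351, 0.976, 0)–(-0.56351, 0.976, 0)  len=1.1270
  (v3,v4,v2) [++-] → (-0.56351, 0.976, 1.00745)–(0.56351, 0.976, 1.00745)  len=1.1270
  (v4,v0,v5) [+--] → (-0.56351, 0.976, 0)–(-1.18649, 0.976, 0)  len=0.6230
  (v4,v5,v2) [+--] → (-1.18649, 0.976, 0)–(-0.56351, 0.976, 1.00745)  len=1.1845

Chained into 1 loop(s):
  loop 1: 6 segments, perimeter = 5.8690
Total perimeter = 5.869


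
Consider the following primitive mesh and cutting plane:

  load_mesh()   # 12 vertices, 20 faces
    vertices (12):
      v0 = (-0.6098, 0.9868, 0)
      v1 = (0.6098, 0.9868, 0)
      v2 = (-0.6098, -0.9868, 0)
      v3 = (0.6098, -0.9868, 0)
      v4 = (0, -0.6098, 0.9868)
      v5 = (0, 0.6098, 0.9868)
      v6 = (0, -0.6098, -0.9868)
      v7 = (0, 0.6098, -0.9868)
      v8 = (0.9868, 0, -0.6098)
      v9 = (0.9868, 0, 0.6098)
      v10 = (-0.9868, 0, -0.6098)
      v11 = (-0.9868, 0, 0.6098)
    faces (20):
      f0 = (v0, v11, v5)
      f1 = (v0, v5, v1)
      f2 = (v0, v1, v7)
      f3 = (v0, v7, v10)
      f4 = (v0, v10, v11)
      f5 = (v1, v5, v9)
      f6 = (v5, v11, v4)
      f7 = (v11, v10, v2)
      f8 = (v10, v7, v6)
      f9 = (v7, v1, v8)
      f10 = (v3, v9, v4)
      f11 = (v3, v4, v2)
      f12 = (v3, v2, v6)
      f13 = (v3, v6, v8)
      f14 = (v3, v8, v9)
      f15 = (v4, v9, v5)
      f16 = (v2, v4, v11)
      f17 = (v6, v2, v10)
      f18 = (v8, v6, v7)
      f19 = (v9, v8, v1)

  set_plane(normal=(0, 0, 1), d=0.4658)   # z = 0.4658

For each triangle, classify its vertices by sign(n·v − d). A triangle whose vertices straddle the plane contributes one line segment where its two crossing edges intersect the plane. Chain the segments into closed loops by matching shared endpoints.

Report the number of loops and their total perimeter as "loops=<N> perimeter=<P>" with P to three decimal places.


loops=1 perimeter=5.543

Straddling triangles (10 of 20):
  (v0,v11,v5) [-++] → (-0.897774, 0.233026, 0.4658)–(-0.321956, 0.808844, 0.4658)  len=0.8143
  (v0,v5,v1) [-+-] → (-0.321956, 0.808844, 0.4658)–(0.321956, 0.808844, 0.4658)  len=0.6439
  (v0,v10,v11) [--+] → (-0.9868, 0, 0.4658)–(-0.897774, 0.233026, 0.4658)  len=0.2495
  (v1,v5,v9) [-++] → (0.321956, 0.808844, 0.4658)–(0.897774, 0.233026, 0.4658)  len=0.8143
  (v11,v10,v2) [+--] → (-0.9868, 0, 0.4658)–(-0.897774, -0.233026, 0.4658)  len=0.2495
  (v3,v9,v4) [-++] → (0.897774, -0.233026, 0.4658)–(0.321956, -0.808844, 0.4658)  len=0.8143
  (v3,v4,v2) [-+-] → (0.321956, -0.808844, 0.4658)–(-0.321956, -0.808844, 0.4658)  len=0.6439
  (v3,v8,v9) [--+] → (0.9868, 0, 0.4658)–(0.897774, -0.233026, 0.4658)  len=0.2495
  (v2,v4,v11) [-++] → (-0.321956, -0.808844, 0.4658)–(-0.897774, -0.233026, 0.4658)  len=0.8143
  (v9,v8,v1) [+--] → (0.9868, 0, 0.4658)–(0.897774, 0.233026, 0.4658)  len=0.2495

Chained into 1 loop(s):
  loop 1: 10 segments, perimeter = 5.5430
Total perimeter = 5.543


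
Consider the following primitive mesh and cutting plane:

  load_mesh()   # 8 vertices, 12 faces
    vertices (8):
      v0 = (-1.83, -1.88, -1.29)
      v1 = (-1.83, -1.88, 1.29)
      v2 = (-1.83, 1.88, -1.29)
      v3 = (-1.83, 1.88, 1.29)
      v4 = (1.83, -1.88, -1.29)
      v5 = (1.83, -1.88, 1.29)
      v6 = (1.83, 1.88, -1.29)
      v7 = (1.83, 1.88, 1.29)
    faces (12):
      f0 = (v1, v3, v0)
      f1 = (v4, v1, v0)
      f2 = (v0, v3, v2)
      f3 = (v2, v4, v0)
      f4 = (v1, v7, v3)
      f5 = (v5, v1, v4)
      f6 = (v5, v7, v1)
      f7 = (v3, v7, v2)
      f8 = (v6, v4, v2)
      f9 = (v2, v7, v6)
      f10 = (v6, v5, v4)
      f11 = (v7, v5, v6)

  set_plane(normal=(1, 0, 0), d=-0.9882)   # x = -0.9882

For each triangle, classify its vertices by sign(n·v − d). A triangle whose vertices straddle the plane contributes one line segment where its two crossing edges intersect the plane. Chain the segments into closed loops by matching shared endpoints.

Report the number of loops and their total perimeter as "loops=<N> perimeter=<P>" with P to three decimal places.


loops=1 perimeter=12.680

Straddling triangles (8 of 12):
  (v4,v1,v0) [+--] → (-0.9882, -1.88, 0.6966)–(-0.9882, -1.88, -1.29)  len=1.9866
  (v2,v4,v0) [-+-] → (-0.9882, 1.0152, -1.29)–(-0.9882, -1.88, -1.29)  len=2.8952
  (v1,v7,v3) [-+-] → (-0.9882, -1.0152, 1.29)–(-0.9882, 1.88, 1.29)  len=2.8952
  (v5,v1,v4) [+-+] → (-0.9882, -1.88, 1.29)–(-0.9882, -1.88, 0.6966)  len=0.5934
  (v5,v7,v1) [++-] → (-0.9882, -1.0152, 1.29)–(-0.9882, -1.88, 1.29)  len=0.8648
  (v3,v7,v2) [-+-] → (-0.9882, 1.88, 1.29)–(-0.9882, 1.88, -0.6966)  len=1.9866
  (v6,v4,v2) [++-] → (-0.9882, 1.0152, -1.29)–(-0.9882, 1.88, -1.29)  len=0.8648
  (v2,v7,v6) [-++] → (-0.9882, 1.88, -0.6966)–(-0.9882, 1.88, -1.29)  len=0.5934

Chained into 1 loop(s):
  loop 1: 8 segments, perimeter = 12.6800
Total perimeter = 12.680


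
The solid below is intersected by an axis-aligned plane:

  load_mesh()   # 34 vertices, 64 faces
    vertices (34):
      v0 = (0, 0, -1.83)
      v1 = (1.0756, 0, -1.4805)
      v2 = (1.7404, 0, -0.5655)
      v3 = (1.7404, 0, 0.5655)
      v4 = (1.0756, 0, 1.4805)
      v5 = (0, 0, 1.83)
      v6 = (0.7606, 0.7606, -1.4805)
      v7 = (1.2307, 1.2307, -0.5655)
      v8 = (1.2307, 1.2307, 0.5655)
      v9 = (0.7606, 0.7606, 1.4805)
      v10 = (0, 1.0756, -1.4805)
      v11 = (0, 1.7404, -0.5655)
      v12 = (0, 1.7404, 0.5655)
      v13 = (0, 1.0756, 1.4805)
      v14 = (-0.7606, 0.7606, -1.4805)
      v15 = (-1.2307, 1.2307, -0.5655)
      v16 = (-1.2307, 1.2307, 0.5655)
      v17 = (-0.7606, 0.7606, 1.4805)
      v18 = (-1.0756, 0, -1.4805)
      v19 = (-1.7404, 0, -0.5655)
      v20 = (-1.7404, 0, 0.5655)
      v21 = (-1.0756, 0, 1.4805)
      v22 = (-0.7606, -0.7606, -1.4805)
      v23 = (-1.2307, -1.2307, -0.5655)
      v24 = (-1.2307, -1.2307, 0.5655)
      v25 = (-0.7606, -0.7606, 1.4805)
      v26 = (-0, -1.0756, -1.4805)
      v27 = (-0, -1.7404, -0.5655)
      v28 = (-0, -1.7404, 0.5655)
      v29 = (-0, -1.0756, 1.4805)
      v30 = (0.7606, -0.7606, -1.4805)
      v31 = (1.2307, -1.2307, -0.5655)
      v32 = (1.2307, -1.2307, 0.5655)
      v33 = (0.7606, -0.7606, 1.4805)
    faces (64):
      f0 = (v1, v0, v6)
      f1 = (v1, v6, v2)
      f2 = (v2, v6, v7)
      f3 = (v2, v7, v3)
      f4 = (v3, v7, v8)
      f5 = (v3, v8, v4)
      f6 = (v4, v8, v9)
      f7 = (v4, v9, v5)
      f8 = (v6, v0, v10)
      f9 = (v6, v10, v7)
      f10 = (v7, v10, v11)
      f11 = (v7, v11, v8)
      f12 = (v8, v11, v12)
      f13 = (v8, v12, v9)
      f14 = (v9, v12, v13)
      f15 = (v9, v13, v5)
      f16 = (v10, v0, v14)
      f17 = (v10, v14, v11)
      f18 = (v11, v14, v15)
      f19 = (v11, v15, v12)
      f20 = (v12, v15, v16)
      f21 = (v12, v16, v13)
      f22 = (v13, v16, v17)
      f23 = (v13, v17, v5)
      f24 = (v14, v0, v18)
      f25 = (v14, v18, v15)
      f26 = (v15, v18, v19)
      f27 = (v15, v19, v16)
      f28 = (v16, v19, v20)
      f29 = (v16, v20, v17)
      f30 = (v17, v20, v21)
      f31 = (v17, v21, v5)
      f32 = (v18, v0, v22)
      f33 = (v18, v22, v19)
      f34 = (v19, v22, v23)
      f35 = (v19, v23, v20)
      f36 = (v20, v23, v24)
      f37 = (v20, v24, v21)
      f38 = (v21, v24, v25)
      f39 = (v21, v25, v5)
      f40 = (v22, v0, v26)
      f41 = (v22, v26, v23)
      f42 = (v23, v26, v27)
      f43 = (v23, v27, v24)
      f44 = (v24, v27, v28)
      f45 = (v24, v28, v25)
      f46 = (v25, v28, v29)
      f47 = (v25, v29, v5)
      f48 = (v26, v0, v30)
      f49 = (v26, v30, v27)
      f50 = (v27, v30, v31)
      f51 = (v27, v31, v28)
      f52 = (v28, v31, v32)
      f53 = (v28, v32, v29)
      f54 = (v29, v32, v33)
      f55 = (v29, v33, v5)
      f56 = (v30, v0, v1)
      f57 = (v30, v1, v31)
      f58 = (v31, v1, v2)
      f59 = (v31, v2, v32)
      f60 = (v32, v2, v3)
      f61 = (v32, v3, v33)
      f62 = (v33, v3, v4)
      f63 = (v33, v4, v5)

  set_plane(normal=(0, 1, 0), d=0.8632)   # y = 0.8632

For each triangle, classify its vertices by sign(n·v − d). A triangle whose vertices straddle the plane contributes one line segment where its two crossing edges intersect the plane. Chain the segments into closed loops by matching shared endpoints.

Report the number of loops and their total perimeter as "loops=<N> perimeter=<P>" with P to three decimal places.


loops=1 perimeter=9.482

Straddling triangles (20 of 64):
  (v2,v6,v7) [--+] → (0.8632, 0.8632, -1.2808)–(1.3829, 0.8632, -0.5655)  len=0.8842
  (v2,v7,v3) [-+-] → (1.3829, 0.8632, -0.5655)–(1.3829, 0.8632, -0.227771)  len=0.3377
  (v3,v7,v8) [-++] → (1.3829, 0.8632, -0.227771)–(1.3829, 0.8632, 0.5655)  len=0.7933
  (v3,v8,v4) [-+-] → (1.3829, 0.8632, 0.5655)–(1.18439, 0.8632, 0.838729)  len=0.3377
  (v4,v8,v9) [-+-] → (1.18439, 0.8632, 0.838729)–(0.8632, 0.8632, 1.2808)  len=0.5464
  (v6,v0,v10) [--+] → (0, 0.8632, -1.54952)–(0.512862, 0.8632, -1.4805)  len=0.5175
  (v6,v10,v7) [-++] → (0.512862, 0.8632, -1.4805)–(0.8632, 0.8632, -1.2808)  len=0.4033
  (v8,v12,v9) [++-] → (0.680954, 0.8632, 1.38469)–(0.8632, 0.8632, 1.2808)  len=0.2098
  (v9,v12,v13) [-++] → (0.680954, 0.8632, 1.38469)–(0.512862, 0.8632, 1.4805)  len=0.1935
  (v9,v13,v5) [-+-] → (0.512862, 0.8632, 1.4805)–(0, 0.8632, 1.54952)  len=0.5175
  (v10,v0,v14) [+--] → (0, 0.8632, -1.54952)–(-0.512862, 0.8632, -1.4805)  len=0.5175
  (v10,v14,v11) [+-+] → (-0.512862, 0.8632, -1.4805)–(-0.680954, 0.8632, -1.38469)  len=0.1935
  (v11,v14,v15) [+-+] → (-0.680954, 0.8632, -1.38469)–(-0.8632, 0.8632, -1.2808)  len=0.2098
  (v13,v16,v17) [++-] → (-0.8632, 0.8632, 1.2808)–(-0.512862, 0.8632, 1.4805)  len=0.4033
  (v13,v17,v5) [+--] → (-0.512862, 0.8632, 1.4805)–(0, 0.8632, 1.54952)  len=0.5175
  (v14,v18,v15) [--+] → (-1.18439, 0.8632, -0.838729)–(-0.8632, 0.8632, -1.2808)  len=0.5464
  (v15,v18,v19) [+--] → (-1.18439, 0.8632, -0.838729)–(-1.3829, 0.8632, -0.5655)  len=0.3377
  (v15,v19,v16) [+-+] → (-1.3829, 0.8632, -0.5655)–(-1.3829, 0.8632, 0.227771)  len=0.7933
  (v16,v19,v20) [+--] → (-1.3829, 0.8632, 0.227771)–(-1.3829, 0.8632, 0.5655)  len=0.3377
  (v16,v20,v17) [+--] → (-1.3829, 0.8632, 0.5655)–(-0.8632, 0.8632, 1.2808)  len=0.8842

Chained into 1 loop(s):
  loop 1: 20 segments, perimeter = 9.4816
Total perimeter = 9.482


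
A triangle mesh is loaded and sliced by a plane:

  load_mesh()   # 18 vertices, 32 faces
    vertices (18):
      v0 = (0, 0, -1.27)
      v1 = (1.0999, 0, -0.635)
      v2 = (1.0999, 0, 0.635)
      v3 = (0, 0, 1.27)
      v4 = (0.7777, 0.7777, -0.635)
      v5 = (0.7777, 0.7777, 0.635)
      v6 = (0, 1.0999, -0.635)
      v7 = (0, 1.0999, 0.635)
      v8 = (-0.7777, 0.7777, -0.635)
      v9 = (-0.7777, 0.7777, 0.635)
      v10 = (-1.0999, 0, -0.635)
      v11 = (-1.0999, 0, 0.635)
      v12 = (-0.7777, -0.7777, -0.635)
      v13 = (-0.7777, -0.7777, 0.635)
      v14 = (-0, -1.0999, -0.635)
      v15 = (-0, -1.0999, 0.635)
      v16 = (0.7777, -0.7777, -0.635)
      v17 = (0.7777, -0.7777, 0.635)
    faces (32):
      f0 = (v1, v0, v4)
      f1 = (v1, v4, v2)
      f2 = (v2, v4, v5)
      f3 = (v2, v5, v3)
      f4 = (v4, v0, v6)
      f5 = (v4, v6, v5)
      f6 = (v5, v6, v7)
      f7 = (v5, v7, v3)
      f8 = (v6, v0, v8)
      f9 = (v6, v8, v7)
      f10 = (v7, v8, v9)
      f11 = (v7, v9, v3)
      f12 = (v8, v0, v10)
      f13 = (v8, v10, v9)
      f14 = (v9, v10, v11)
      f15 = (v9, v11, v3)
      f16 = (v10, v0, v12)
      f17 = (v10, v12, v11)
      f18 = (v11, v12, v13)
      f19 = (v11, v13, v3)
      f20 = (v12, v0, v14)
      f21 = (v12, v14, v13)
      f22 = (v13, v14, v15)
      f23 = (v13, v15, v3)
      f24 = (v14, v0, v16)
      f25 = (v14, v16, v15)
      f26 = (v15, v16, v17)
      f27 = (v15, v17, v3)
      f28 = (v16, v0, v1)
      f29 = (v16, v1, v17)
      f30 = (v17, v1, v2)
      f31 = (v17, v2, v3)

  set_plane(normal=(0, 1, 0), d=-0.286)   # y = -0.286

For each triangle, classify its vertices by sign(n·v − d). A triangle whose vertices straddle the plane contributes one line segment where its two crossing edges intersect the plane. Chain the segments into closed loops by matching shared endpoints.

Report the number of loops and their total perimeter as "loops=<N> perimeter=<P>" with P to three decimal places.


Straddling triangles (12 of 32):
  (v10,v0,v12) [++-] → (-0.286, -0.286, -1.03648)–(-0.981411, -0.286, -0.635)  len=0.8030
  (v10,v12,v11) [+-+] → (-0.981411, -0.286, -0.635)–(-0.981411, -0.286, 0.167956)  len=0.8030
  (v11,v12,v13) [+--] → (-0.981411, -0.286, 0.167956)–(-0.981411, -0.286, 0.635)  len=0.4670
  (v11,v13,v3) [+-+] → (-0.981411, -0.286, 0.635)–(-0.286, -0.286, 1.03648)  len=0.8030
  (v12,v0,v14) [-+-] → (-0.286, -0.286, -1.03648)–(0, -0.286, -1.10488)  len=0.2941
  (v13,v15,v3) [--+] → (0, -0.286, 1.10488)–(-0.286, -0.286, 1.03648)  len=0.2941
  (v14,v0,v16) [-+-] → (0, -0.286, -1.10488)–(0.286, -0.286, -1.03648)  len=0.2941
  (v15,v17,v3) [--+] → (0.286, -0.286, 1.03648)–(0, -0.286, 1.10488)  len=0.2941
  (v16,v0,v1) [-++] → (0.286, -0.286, -1.03648)–(0.981411, -0.286, -0.635)  len=0.8030
  (v16,v1,v17) [-+-] → (0.981411, -0.286, -0.635)–(0.981411, -0.286, -0.167956)  len=0.4670
  (v17,v1,v2) [-++] → (0.981411, -0.286, -0.167956)–(0.981411, -0.286, 0.635)  len=0.8030
  (v17,v2,v3) [-++] → (0.981411, -0.286, 0.635)–(0.286, -0.286, 1.03648)  len=0.8030

Chained into 1 loop(s):
  loop 1: 12 segments, perimeter = 6.9282
Total perimeter = 6.928

loops=1 perimeter=6.928


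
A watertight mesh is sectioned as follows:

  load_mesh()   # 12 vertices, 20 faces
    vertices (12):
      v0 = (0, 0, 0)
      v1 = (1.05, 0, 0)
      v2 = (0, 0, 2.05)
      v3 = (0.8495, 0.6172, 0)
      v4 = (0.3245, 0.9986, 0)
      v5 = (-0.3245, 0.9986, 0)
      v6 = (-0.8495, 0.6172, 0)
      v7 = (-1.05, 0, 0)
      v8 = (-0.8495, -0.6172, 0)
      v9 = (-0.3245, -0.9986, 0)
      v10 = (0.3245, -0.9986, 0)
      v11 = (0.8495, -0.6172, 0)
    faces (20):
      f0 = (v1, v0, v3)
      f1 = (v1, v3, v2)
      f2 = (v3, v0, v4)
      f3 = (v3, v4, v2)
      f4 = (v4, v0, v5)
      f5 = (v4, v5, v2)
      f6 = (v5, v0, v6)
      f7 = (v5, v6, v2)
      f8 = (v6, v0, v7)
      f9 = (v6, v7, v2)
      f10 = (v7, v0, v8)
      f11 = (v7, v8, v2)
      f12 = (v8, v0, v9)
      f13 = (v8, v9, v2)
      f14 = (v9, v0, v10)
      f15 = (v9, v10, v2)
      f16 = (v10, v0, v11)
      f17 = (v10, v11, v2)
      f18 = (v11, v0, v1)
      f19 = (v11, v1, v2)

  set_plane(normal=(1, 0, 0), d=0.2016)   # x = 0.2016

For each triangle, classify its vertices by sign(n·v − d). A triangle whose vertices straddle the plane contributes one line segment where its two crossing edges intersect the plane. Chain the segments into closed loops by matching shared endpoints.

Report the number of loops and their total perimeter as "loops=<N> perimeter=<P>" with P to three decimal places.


loops=1 perimeter=5.909

Straddling triangles (12 of 20):
  (v1,v0,v3) [+-+] → (0.2016, 0, 0)–(0.2016, 0.146471, 0)  len=0.1465
  (v1,v3,v2) [++-] → (0.2016, 0.146471, 1.5635)–(0.2016, 0, 1.6564)  len=0.1734
  (v3,v0,v4) [+-+] → (0.2016, 0.146471, 0)–(0.2016, 0.620394, 0)  len=0.4739
  (v3,v4,v2) [++-] → (0.2016, 0.620394, 0.77641)–(0.2016, 0.146471, 1.5635)  len=0.9188
  (v4,v0,v5) [+--] → (0.2016, 0.620394, 0)–(0.2016, 0.9986, 0)  len=0.3782
  (v4,v5,v2) [+--] → (0.2016, 0.9986, 0)–(0.2016, 0.620394, 0.77641)  len=0.8636
  (v9,v0,v10) [--+] → (0.2016, -0.620394, 0)–(0.2016, -0.9986, 0)  len=0.3782
  (v9,v10,v2) [-+-] → (0.2016, -0.9986, 0)–(0.2016, -0.620394, 0.77641)  len=0.8636
  (v10,v0,v11) [+-+] → (0.2016, -0.620394, 0)–(0.2016, -0.146471, 0)  len=0.4739
  (v10,v11,v2) [++-] → (0.2016, -0.146471, 1.5635)–(0.2016, -0.620394, 0.77641)  len=0.9188
  (v11,v0,v1) [+-+] → (0.2016, -0.146471, 0)–(0.2016, 0, 0)  len=0.1465
  (v11,v1,v2) [++-] → (0.2016, 0, 1.6564)–(0.2016, -0.146471, 1.5635)  len=0.1734

Chained into 1 loop(s):
  loop 1: 12 segments, perimeter = 5.9089
Total perimeter = 5.909


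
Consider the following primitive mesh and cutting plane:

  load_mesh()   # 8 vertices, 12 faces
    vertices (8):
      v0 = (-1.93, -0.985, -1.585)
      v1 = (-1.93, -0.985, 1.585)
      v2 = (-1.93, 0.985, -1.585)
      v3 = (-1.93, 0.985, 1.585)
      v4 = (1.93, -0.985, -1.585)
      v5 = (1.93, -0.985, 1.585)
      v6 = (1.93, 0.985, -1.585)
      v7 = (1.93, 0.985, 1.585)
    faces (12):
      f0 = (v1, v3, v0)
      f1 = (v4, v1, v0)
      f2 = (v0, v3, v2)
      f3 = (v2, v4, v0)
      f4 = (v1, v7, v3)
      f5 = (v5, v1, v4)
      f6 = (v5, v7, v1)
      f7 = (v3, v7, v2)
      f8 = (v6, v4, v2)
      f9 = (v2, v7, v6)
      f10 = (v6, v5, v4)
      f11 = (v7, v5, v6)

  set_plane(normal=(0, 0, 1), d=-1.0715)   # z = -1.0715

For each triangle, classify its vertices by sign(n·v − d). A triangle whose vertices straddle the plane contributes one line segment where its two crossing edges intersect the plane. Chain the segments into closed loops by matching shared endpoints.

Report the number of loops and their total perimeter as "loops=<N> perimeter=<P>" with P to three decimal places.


Straddling triangles (8 of 12):
  (v1,v3,v0) [++-] → (-1.93, -0.665885, -1.0715)–(-1.93, -0.985, -1.0715)  len=0.3191
  (v4,v1,v0) [-+-] → (1.30473, -0.985, -1.0715)–(-1.93, -0.985, -1.0715)  len=3.2347
  (v0,v3,v2) [-+-] → (-1.93, -0.665885, -1.0715)–(-1.93, 0.985, -1.0715)  len=1.6509
  (v5,v1,v4) [++-] → (1.30473, -0.985, -1.0715)–(1.93, -0.985, -1.0715)  len=0.6253
  (v3,v7,v2) [++-] → (-1.30473, 0.985, -1.0715)–(-1.93, 0.985, -1.0715)  len=0.6253
  (v2,v7,v6) [-+-] → (-1.30473, 0.985, -1.0715)–(1.93, 0.985, -1.0715)  len=3.2347
  (v6,v5,v4) [-+-] → (1.93, 0.665885, -1.0715)–(1.93, -0.985, -1.0715)  len=1.6509
  (v7,v5,v6) [++-] → (1.93, 0.665885, -1.0715)–(1.93, 0.985, -1.0715)  len=0.3191

Chained into 1 loop(s):
  loop 1: 8 segments, perimeter = 11.6600
Total perimeter = 11.660

loops=1 perimeter=11.660
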